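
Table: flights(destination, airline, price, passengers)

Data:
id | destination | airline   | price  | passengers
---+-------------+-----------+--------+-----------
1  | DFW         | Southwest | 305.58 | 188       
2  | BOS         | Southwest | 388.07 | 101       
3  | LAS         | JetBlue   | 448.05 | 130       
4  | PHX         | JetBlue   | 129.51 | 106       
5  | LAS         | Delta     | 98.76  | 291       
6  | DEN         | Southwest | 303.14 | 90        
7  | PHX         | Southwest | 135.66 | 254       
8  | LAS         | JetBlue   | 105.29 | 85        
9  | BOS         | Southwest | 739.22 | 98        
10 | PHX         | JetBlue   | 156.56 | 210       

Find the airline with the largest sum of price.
SELECT airline, SUM(price) as val
FROM flights
GROUP BY airline
ORDER BY val DESC
LIMIT 1

Result: Southwest with sum(price) = 1871.67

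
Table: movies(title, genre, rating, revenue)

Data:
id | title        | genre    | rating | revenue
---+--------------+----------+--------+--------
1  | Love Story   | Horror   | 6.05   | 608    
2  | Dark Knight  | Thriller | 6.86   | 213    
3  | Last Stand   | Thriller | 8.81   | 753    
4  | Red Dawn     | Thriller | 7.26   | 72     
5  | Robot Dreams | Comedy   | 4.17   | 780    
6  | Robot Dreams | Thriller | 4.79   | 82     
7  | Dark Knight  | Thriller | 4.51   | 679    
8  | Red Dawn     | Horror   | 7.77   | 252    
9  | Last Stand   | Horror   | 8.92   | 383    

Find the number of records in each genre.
SELECT genre, COUNT(*) as count
FROM movies
GROUP BY genre

Result:
  Comedy: 1
  Horror: 3
  Thriller: 5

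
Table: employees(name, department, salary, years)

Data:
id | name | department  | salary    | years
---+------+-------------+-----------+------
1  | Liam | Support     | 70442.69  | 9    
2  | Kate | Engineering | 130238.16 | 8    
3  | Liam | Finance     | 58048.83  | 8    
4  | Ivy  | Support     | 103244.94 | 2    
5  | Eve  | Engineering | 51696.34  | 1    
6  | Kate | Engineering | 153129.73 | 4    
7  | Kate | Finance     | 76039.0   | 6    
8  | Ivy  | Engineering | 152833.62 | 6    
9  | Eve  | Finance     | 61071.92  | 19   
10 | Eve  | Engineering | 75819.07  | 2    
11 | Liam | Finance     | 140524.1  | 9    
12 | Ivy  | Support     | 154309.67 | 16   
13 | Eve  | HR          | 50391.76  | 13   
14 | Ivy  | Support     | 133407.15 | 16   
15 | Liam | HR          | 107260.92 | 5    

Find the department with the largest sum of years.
SELECT department, SUM(years) as val
FROM employees
GROUP BY department
ORDER BY val DESC
LIMIT 1

Result: Support with sum(years) = 43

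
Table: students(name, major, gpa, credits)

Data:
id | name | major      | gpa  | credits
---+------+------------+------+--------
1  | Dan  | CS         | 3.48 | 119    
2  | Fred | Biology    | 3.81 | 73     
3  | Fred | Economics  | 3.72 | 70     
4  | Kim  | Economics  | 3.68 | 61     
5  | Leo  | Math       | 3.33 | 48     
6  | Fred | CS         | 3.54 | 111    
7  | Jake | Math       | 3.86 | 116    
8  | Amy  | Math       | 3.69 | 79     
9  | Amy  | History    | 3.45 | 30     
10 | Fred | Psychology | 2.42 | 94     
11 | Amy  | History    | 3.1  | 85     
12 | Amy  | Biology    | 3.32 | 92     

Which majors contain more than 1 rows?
SELECT major, COUNT(*) as cnt
FROM students
GROUP BY major
HAVING COUNT(*) > 1

Result:
  Biology: 2
  CS: 2
  Economics: 2
  History: 2
  Math: 3

Note: HAVING filters groups after aggregation, WHERE filters rows before.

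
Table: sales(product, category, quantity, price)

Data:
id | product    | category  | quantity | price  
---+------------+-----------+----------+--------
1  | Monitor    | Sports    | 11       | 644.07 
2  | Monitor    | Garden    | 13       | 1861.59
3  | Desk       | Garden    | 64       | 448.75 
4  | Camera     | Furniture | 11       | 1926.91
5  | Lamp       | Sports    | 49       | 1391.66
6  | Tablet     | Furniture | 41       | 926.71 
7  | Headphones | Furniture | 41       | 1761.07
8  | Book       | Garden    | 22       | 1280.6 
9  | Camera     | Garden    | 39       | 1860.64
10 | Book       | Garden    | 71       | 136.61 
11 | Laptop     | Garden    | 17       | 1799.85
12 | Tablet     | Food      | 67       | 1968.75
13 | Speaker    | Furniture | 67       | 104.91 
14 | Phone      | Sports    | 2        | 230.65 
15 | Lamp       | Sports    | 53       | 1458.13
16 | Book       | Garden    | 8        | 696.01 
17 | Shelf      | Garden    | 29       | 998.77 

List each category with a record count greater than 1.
SELECT category, COUNT(*) as cnt
FROM sales
GROUP BY category
HAVING COUNT(*) > 1

Result:
  Furniture: 4
  Garden: 8
  Sports: 4

Note: HAVING filters groups after aggregation, WHERE filters rows before.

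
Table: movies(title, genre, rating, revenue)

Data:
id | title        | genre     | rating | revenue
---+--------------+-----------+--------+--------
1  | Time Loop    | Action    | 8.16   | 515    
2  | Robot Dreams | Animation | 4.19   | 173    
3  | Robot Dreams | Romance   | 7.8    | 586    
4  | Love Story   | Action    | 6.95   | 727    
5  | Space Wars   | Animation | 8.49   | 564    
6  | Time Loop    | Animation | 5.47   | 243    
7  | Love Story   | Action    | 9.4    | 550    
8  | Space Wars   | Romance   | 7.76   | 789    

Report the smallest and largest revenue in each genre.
SELECT genre, MIN(revenue), MAX(revenue)
FROM movies
GROUP BY genre

Result:
  Action: min=515, max=727
  Animation: min=173, max=564
  Romance: min=586, max=789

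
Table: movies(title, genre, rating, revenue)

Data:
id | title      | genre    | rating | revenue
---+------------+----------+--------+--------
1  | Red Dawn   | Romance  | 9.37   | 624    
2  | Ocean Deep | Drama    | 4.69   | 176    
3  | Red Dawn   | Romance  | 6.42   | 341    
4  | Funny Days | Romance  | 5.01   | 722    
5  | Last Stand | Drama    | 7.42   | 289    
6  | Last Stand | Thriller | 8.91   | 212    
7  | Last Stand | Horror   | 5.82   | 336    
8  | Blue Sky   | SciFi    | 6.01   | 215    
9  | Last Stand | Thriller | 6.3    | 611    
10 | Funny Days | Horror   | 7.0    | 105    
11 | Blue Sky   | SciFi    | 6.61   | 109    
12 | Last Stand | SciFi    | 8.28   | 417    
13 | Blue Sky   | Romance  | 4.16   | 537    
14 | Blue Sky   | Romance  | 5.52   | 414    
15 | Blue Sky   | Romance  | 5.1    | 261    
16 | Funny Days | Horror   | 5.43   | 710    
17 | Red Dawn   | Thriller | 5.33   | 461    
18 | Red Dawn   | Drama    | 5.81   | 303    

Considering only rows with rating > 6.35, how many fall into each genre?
SELECT genre, COUNT(*)
FROM movies
WHERE rating > 6.35
GROUP BY genre

Note: WHERE filters rows before grouping.

Result:
  Drama: 1
  Horror: 1
  Romance: 2
  SciFi: 2
  Thriller: 1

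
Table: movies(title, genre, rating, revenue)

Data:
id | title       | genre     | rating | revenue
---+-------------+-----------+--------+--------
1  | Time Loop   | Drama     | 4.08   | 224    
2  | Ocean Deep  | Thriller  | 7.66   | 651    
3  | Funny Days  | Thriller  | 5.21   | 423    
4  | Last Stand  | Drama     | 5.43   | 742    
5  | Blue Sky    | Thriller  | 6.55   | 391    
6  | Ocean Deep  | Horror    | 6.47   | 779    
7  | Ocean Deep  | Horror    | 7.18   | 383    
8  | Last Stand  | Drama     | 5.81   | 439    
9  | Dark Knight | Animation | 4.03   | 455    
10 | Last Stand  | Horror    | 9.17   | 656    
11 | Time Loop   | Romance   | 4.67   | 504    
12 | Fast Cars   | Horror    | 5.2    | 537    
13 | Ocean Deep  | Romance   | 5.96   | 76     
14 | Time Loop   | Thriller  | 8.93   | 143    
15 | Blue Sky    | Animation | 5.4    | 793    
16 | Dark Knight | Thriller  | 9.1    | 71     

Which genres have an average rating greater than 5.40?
SELECT genre, AVG(rating)
FROM movies
GROUP BY genre
HAVING AVG(rating) > 5.40

Result:
  Horror: avg=7.01
  Thriller: avg=7.49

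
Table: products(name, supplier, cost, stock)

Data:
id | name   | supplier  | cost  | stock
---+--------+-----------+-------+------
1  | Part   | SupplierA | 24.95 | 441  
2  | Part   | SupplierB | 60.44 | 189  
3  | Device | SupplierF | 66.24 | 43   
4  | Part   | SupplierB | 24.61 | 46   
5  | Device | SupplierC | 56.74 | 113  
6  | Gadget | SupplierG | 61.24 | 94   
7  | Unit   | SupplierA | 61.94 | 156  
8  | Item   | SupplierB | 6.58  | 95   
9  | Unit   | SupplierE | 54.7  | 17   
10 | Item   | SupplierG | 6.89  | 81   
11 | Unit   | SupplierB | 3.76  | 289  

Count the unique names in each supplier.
SELECT supplier, COUNT(DISTINCT name)
FROM products
GROUP BY supplier

Result:
  SupplierA: 2 distinct
  SupplierB: 3 distinct
  SupplierC: 1 distinct
  SupplierE: 1 distinct
  SupplierF: 1 distinct
  SupplierG: 2 distinct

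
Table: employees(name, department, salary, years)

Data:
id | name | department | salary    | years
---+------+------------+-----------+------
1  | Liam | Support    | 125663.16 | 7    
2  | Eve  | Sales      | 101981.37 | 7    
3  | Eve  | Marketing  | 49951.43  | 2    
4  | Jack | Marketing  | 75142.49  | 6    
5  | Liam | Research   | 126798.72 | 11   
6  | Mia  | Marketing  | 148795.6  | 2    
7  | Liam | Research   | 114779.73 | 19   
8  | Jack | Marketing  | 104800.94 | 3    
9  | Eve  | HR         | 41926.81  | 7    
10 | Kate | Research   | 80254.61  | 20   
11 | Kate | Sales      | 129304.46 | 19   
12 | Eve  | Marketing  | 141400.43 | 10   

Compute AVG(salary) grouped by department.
SELECT department, AVG(salary) as result
FROM employees
GROUP BY department

Result:
  HR: 41926.81
  Marketing: 104018.18
  Research: 107277.69
  Sales: 115642.92
  Support: 125663.16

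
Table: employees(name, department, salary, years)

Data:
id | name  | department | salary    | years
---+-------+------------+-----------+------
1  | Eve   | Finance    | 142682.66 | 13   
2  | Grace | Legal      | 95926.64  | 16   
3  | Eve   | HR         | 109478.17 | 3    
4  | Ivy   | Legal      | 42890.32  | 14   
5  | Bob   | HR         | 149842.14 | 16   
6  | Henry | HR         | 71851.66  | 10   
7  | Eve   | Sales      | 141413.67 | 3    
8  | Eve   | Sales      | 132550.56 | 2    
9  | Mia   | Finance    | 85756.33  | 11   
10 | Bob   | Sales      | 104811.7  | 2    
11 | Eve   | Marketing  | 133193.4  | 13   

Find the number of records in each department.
SELECT department, COUNT(*) as count
FROM employees
GROUP BY department

Result:
  Finance: 2
  HR: 3
  Legal: 2
  Marketing: 1
  Sales: 3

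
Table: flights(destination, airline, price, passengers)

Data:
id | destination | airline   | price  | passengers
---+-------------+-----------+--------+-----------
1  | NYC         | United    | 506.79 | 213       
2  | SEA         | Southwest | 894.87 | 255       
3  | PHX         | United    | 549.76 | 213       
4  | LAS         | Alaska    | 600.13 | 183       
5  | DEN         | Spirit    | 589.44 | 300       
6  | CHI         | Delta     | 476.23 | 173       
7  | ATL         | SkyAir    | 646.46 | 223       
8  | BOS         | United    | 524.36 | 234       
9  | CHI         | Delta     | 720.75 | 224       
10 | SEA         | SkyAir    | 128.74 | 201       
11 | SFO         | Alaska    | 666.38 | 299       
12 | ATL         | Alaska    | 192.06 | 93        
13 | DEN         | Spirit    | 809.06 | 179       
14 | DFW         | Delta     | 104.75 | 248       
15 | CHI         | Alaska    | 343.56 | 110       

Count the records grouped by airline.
SELECT airline, COUNT(*) as count
FROM flights
GROUP BY airline

Result:
  Alaska: 4
  Delta: 3
  SkyAir: 2
  Southwest: 1
  Spirit: 2
  United: 3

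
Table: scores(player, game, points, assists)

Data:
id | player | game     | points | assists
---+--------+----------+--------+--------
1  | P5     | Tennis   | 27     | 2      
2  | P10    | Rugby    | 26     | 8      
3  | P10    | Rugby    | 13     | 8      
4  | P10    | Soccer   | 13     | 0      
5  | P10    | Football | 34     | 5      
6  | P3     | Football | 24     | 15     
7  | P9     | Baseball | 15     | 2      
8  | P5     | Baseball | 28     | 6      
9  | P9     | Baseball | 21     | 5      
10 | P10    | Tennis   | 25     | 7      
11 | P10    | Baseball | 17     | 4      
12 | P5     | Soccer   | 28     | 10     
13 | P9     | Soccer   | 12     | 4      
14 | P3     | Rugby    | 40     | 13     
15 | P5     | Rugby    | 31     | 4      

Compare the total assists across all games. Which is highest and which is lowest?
SELECT game, SUM(assists)
FROM scores
GROUP BY game
ORDER BY SUM(assists)

All groups:
  Tennis: 9
  Soccer: 14
  Baseball: 17
  Football: 20
  Rugby: 33

Highest: Rugby (33)
Lowest: Tennis (9)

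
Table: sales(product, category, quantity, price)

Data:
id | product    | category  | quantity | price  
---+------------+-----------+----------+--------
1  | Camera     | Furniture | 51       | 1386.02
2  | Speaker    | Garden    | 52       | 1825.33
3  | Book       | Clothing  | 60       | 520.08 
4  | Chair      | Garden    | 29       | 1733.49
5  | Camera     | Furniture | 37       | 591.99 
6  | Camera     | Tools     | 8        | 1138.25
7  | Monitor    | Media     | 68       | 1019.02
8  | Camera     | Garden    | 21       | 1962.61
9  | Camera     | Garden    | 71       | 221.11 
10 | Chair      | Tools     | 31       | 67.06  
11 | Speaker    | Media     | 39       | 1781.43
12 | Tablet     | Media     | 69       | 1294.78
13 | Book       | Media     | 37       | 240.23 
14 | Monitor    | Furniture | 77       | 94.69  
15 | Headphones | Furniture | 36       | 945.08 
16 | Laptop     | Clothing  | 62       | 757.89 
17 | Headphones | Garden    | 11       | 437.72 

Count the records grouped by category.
SELECT category, COUNT(*) as count
FROM sales
GROUP BY category

Result:
  Clothing: 2
  Furniture: 4
  Garden: 5
  Media: 4
  Tools: 2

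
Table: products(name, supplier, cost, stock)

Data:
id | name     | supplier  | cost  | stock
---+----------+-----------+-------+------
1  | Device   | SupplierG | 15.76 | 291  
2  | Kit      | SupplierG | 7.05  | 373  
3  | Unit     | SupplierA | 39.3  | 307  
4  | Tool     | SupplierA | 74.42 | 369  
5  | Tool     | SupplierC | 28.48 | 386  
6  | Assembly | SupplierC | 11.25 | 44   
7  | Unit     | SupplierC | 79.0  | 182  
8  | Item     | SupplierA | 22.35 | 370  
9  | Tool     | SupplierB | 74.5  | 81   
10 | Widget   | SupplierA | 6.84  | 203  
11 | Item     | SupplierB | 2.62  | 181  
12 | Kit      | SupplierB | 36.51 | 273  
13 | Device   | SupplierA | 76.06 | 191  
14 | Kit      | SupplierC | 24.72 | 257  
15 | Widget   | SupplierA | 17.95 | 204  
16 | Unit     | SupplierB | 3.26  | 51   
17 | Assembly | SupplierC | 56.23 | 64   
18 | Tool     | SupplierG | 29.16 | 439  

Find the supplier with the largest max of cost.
SELECT supplier, MAX(cost) as val
FROM products
GROUP BY supplier
ORDER BY val DESC
LIMIT 1

Result: SupplierC with max(cost) = 79.00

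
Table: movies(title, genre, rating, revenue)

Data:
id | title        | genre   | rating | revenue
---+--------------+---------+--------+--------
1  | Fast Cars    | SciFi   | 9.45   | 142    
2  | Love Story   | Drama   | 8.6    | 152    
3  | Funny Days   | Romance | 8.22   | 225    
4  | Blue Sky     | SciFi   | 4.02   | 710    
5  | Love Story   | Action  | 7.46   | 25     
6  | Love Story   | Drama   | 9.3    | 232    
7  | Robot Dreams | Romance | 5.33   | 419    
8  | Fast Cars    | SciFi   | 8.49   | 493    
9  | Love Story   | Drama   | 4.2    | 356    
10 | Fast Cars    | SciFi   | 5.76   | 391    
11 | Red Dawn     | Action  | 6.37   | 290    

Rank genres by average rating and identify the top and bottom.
SELECT genre, AVG(rating)
FROM movies
GROUP BY genre
ORDER BY AVG(rating)

All groups:
  Romance: 6.78
  Action: 6.92
  SciFi: 6.93
  Drama: 7.37

Highest: Drama (7.37)
Lowest: Romance (6.78)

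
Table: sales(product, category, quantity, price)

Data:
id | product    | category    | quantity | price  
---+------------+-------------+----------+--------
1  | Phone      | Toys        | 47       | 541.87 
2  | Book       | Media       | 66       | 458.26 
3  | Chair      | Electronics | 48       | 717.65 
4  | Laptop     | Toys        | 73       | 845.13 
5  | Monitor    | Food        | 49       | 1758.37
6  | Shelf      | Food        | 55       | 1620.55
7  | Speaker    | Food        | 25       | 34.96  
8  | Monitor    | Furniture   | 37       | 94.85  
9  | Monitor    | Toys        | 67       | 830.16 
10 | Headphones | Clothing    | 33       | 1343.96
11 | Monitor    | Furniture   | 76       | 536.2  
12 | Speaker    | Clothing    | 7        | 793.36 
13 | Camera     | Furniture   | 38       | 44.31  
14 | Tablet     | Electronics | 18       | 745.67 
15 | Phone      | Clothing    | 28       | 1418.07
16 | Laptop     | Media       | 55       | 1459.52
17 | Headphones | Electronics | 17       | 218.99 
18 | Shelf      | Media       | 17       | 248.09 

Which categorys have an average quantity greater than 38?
SELECT category, AVG(quantity)
FROM sales
GROUP BY category
HAVING AVG(quantity) > 38

Result:
  Food: avg=43.00
  Furniture: avg=50.33
  Media: avg=46.00
  Toys: avg=62.33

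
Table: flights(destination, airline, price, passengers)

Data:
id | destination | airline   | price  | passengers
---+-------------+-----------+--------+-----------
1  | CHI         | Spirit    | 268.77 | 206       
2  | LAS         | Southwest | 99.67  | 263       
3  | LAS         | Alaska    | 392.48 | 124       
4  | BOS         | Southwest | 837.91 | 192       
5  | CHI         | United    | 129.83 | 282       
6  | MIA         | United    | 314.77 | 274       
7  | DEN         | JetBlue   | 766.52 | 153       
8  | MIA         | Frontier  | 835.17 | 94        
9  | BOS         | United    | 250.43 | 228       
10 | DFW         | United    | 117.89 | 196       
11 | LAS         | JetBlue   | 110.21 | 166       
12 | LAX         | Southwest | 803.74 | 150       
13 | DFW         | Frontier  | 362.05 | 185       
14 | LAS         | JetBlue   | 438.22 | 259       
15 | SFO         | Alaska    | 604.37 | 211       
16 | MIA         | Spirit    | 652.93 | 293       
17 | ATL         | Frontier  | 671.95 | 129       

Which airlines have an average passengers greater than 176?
SELECT airline, AVG(passengers)
FROM flights
GROUP BY airline
HAVING AVG(passengers) > 176

Result:
  JetBlue: avg=192.67
  Southwest: avg=201.67
  Spirit: avg=249.50
  United: avg=245.00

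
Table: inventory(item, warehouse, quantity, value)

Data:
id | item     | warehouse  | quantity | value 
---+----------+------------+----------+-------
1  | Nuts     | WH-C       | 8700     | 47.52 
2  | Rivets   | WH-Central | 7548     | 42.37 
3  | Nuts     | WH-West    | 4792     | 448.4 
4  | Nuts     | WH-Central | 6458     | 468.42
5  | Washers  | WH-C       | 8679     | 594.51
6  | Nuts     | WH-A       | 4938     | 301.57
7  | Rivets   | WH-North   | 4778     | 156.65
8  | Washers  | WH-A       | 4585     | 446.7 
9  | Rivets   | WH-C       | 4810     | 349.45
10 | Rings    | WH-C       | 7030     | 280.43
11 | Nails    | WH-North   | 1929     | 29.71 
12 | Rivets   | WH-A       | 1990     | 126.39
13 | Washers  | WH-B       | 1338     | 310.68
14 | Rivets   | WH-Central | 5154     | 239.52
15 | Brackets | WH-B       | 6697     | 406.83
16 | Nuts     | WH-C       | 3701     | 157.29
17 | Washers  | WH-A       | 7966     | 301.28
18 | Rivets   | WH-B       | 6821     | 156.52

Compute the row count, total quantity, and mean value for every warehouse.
SELECT warehouse,
       COUNT(*) as cnt,
       SUM(quantity) as total_quantity,
       AVG(value) as avg_value
FROM inventory
GROUP BY warehouse

Result:
  WH-A: 4 records, 19479 total quantity, 293.99 avg value
  WH-B: 3 records, 14856 total quantity, 291.34 avg value
  WH-C: 5 records, 32920 total quantity, 285.84 avg value
  WH-Central: 3 records, 19160 total quantity, 250.10 avg value
  WH-North: 2 records, 6707 total quantity, 93.18 avg value
  WH-West: 1 records, 4792 total quantity, 448.40 avg value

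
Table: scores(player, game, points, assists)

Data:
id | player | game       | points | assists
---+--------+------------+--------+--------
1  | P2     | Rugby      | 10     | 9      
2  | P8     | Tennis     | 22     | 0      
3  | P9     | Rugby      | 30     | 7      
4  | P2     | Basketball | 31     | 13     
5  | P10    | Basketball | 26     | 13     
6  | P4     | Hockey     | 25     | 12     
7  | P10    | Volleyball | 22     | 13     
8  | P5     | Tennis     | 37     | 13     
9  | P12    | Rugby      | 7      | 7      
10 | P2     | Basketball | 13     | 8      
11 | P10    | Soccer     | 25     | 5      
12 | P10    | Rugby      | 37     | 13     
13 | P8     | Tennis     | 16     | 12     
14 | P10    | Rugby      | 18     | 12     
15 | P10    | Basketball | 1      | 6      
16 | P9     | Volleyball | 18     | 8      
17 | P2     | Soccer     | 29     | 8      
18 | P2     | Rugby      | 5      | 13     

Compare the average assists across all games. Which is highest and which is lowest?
SELECT game, AVG(assists)
FROM scores
GROUP BY game
ORDER BY AVG(assists)

All groups:
  Soccer: 6.50
  Tennis: 8.33
  Basketball: 10.00
  Rugby: 10.17
  Volleyball: 10.50
  Hockey: 12.00

Highest: Hockey (12.00)
Lowest: Soccer (6.50)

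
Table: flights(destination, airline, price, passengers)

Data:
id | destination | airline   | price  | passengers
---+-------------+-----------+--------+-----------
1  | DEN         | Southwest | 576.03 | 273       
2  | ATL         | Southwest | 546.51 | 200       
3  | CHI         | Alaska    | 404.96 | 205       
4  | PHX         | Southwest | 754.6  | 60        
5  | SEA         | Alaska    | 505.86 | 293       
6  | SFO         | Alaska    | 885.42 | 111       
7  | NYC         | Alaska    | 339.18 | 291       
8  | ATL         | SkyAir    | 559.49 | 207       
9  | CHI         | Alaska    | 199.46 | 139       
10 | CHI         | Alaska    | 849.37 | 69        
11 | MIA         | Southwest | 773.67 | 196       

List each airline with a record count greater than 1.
SELECT airline, COUNT(*) as cnt
FROM flights
GROUP BY airline
HAVING COUNT(*) > 1

Result:
  Alaska: 6
  Southwest: 4

Note: HAVING filters groups after aggregation, WHERE filters rows before.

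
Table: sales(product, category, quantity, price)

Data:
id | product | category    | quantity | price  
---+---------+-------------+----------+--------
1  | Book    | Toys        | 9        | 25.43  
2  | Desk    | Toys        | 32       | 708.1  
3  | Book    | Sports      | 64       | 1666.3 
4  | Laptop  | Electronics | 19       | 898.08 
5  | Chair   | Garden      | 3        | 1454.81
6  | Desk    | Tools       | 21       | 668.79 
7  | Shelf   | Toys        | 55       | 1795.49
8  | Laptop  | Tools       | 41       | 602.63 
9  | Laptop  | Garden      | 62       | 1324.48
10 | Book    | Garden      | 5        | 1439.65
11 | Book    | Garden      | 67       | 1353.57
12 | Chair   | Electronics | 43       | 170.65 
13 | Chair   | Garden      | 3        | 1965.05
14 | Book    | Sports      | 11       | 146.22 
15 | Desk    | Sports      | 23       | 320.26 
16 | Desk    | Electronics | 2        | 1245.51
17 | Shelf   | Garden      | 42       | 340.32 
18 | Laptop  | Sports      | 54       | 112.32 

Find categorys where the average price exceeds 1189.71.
SELECT category, AVG(price)
FROM sales
GROUP BY category
HAVING AVG(price) > 1189.71

Result:
  Garden: avg=1312.98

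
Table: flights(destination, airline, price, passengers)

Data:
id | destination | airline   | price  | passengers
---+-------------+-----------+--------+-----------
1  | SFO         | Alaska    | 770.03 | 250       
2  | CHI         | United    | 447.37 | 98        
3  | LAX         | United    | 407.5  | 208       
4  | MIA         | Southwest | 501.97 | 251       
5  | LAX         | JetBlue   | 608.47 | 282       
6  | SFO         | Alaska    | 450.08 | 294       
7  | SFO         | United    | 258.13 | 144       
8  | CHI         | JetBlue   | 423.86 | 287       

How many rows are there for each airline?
SELECT airline, COUNT(*) as count
FROM flights
GROUP BY airline

Result:
  Alaska: 2
  JetBlue: 2
  Southwest: 1
  United: 3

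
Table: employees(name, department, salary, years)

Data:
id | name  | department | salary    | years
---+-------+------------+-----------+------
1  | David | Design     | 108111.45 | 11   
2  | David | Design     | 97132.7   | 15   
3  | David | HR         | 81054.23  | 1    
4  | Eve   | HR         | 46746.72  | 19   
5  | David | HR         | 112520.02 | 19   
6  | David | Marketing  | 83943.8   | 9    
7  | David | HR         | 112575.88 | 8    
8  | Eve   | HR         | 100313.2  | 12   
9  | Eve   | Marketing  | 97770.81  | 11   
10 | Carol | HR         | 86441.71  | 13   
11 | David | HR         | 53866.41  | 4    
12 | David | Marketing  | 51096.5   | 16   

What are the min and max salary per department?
SELECT department, MIN(salary), MAX(salary)
FROM employees
GROUP BY department

Result:
  Design: min=97132.70, max=108111.45
  HR: min=46746.72, max=112575.88
  Marketing: min=51096.50, max=97770.81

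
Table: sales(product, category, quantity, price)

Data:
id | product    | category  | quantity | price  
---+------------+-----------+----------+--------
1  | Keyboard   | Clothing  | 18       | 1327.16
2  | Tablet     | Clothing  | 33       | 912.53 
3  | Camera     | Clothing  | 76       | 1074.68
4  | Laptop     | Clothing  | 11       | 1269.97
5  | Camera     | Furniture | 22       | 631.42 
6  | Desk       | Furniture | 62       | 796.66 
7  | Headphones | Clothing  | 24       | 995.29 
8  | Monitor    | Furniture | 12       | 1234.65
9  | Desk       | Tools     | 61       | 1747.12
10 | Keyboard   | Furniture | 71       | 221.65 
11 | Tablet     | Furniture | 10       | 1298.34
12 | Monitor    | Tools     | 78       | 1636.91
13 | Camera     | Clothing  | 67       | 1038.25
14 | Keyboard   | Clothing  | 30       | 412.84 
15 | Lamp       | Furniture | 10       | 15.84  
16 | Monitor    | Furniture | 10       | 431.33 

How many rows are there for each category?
SELECT category, COUNT(*) as count
FROM sales
GROUP BY category

Result:
  Clothing: 7
  Furniture: 7
  Tools: 2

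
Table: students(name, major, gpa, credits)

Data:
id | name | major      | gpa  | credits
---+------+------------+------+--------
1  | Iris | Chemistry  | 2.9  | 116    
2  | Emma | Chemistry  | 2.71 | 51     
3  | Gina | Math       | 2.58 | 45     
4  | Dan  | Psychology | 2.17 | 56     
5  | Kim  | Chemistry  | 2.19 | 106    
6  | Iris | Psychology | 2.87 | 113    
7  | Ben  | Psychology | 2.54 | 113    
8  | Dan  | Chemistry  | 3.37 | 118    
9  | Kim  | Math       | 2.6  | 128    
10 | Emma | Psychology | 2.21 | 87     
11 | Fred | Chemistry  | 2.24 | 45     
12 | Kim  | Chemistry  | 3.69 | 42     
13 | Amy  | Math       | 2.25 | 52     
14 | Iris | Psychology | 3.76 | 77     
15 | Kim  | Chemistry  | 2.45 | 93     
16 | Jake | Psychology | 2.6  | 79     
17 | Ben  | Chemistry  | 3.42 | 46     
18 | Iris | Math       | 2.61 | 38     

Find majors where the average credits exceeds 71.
SELECT major, AVG(credits)
FROM students
GROUP BY major
HAVING AVG(credits) > 71

Result:
  Chemistry: avg=77.13
  Psychology: avg=87.50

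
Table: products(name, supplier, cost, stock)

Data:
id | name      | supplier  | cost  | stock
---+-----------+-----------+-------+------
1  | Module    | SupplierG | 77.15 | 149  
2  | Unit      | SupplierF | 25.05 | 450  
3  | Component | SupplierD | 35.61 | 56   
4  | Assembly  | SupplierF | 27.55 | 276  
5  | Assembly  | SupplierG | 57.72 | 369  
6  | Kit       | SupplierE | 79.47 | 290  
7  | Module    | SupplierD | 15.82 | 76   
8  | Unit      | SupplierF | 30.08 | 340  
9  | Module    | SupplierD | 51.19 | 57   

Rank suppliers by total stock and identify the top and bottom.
SELECT supplier, SUM(stock)
FROM products
GROUP BY supplier
ORDER BY SUM(stock)

All groups:
  SupplierD: 189
  SupplierE: 290
  SupplierG: 518
  SupplierF: 1066

Highest: SupplierF (1066)
Lowest: SupplierD (189)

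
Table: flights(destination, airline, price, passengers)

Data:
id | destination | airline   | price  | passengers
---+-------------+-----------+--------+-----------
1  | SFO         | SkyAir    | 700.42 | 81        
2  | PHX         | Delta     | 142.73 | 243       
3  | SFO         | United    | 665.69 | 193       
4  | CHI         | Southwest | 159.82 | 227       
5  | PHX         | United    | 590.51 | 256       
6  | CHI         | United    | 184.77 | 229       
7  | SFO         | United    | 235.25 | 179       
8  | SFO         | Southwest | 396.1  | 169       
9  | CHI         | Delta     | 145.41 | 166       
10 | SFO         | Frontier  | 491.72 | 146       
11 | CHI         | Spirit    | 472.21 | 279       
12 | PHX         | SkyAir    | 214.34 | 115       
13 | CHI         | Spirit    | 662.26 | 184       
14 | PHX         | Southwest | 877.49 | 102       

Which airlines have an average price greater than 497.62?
SELECT airline, AVG(price)
FROM flights
GROUP BY airline
HAVING AVG(price) > 497.62

Result:
  Spirit: avg=567.24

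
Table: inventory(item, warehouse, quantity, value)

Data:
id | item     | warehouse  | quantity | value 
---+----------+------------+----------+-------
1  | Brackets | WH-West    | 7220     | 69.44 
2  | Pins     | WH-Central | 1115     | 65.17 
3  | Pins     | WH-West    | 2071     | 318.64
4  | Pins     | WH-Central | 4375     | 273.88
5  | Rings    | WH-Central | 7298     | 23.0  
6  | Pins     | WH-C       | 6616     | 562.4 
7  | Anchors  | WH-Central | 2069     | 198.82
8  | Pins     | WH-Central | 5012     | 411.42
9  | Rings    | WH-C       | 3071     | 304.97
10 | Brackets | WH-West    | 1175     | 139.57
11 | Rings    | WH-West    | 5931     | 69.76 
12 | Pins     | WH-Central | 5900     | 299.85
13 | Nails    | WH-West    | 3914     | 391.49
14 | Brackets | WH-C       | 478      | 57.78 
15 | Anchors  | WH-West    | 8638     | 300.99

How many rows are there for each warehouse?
SELECT warehouse, COUNT(*) as count
FROM inventory
GROUP BY warehouse

Result:
  WH-C: 3
  WH-Central: 6
  WH-West: 6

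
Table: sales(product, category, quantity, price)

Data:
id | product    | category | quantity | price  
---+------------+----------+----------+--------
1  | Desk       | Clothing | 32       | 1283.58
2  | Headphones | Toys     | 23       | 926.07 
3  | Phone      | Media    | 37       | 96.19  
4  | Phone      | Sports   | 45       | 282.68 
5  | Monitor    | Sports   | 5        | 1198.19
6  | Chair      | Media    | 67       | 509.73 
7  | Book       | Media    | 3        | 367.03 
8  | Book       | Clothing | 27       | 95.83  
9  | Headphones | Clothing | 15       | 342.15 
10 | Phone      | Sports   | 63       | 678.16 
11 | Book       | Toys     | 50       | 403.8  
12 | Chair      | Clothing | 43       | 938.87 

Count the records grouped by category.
SELECT category, COUNT(*) as count
FROM sales
GROUP BY category

Result:
  Clothing: 4
  Media: 3
  Sports: 3
  Toys: 2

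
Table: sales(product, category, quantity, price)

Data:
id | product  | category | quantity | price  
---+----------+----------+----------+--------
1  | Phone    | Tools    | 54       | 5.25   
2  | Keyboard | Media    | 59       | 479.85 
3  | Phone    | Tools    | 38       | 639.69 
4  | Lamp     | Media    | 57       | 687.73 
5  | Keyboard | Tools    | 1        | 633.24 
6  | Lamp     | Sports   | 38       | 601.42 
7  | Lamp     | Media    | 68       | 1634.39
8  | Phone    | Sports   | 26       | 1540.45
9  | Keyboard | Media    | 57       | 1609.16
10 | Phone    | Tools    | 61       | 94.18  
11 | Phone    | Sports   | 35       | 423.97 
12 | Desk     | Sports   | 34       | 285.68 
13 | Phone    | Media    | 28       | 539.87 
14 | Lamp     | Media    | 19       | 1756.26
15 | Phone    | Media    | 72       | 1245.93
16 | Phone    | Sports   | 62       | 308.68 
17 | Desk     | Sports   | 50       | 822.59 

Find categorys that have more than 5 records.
SELECT category, COUNT(*) as cnt
FROM sales
GROUP BY category
HAVING COUNT(*) > 5

Result:
  Media: 7
  Sports: 6

Note: HAVING filters groups after aggregation, WHERE filters rows before.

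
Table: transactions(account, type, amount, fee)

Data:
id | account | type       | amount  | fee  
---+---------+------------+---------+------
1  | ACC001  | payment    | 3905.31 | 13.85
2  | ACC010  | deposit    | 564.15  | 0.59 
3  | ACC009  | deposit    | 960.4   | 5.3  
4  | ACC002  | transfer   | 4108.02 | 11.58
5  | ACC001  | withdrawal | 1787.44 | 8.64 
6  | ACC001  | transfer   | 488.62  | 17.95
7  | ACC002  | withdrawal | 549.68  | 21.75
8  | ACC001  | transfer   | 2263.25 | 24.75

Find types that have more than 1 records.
SELECT type, COUNT(*) as cnt
FROM transactions
GROUP BY type
HAVING COUNT(*) > 1

Result:
  deposit: 2
  transfer: 3
  withdrawal: 2

Note: HAVING filters groups after aggregation, WHERE filters rows before.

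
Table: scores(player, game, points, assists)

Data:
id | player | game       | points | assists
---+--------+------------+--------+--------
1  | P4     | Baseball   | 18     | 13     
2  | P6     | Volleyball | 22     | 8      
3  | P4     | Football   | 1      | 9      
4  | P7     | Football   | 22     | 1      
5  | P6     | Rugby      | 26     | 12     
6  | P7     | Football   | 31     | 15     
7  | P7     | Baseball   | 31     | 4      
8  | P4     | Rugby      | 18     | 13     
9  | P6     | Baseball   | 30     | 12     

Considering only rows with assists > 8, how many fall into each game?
SELECT game, COUNT(*)
FROM scores
WHERE assists > 8
GROUP BY game

Note: WHERE filters rows before grouping.

Result:
  Baseball: 2
  Football: 2
  Rugby: 2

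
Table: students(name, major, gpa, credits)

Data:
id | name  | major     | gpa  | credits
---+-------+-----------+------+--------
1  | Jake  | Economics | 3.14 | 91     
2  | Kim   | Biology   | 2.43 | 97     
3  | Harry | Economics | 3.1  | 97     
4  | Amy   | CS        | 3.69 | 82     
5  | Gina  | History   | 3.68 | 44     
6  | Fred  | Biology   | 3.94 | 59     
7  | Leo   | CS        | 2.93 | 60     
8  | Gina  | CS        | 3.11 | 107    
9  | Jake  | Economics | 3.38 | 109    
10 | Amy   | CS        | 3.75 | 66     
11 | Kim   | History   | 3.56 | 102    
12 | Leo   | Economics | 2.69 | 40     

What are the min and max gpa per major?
SELECT major, MIN(gpa), MAX(gpa)
FROM students
GROUP BY major

Result:
  Biology: min=2.43, max=3.94
  CS: min=2.93, max=3.75
  Economics: min=2.69, max=3.38
  History: min=3.56, max=3.68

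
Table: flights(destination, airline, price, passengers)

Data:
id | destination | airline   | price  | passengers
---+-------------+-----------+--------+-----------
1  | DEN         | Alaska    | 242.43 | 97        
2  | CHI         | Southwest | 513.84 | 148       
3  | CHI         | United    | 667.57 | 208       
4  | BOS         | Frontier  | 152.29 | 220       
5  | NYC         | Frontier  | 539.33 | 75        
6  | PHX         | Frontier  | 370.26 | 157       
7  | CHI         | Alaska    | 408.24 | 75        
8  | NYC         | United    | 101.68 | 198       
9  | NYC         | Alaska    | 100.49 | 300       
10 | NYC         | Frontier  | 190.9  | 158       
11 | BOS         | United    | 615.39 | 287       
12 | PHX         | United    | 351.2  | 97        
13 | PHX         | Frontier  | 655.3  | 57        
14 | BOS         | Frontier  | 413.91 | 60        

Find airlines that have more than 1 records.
SELECT airline, COUNT(*) as cnt
FROM flights
GROUP BY airline
HAVING COUNT(*) > 1

Result:
  Alaska: 3
  Frontier: 6
  United: 4

Note: HAVING filters groups after aggregation, WHERE filters rows before.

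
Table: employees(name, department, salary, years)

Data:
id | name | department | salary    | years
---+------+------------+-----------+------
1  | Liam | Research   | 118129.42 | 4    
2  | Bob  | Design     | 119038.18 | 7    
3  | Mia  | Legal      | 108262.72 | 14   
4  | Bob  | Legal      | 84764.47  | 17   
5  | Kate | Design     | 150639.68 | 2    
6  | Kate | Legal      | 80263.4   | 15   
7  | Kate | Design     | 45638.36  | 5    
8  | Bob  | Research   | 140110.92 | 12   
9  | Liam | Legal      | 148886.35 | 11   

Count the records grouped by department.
SELECT department, COUNT(*) as count
FROM employees
GROUP BY department

Result:
  Design: 3
  Legal: 4
  Research: 2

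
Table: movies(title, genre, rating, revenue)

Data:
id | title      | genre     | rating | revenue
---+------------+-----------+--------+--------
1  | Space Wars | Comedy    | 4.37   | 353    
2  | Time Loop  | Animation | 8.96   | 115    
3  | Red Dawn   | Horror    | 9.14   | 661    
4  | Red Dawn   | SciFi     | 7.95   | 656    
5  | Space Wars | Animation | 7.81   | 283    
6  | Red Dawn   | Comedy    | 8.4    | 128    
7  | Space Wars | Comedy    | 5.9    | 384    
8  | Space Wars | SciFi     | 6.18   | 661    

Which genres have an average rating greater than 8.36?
SELECT genre, AVG(rating)
FROM movies
GROUP BY genre
HAVING AVG(rating) > 8.36

Result:
  Animation: avg=8.39
  Horror: avg=9.14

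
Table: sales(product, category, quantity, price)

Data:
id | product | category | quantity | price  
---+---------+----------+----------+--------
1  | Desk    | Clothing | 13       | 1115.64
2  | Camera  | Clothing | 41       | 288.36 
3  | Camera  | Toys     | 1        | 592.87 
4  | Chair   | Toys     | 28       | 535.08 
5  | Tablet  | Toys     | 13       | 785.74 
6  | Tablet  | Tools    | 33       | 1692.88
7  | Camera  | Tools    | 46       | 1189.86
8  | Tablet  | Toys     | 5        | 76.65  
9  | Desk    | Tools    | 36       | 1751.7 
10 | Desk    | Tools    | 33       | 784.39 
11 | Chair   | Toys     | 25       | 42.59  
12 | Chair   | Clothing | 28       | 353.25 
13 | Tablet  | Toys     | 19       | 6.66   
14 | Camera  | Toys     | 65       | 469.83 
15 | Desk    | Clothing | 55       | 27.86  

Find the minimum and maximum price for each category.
SELECT category, MIN(price), MAX(price)
FROM sales
GROUP BY category

Result:
  Clothing: min=27.86, max=1115.64
  Tools: min=784.39, max=1751.70
  Toys: min=6.66, max=785.74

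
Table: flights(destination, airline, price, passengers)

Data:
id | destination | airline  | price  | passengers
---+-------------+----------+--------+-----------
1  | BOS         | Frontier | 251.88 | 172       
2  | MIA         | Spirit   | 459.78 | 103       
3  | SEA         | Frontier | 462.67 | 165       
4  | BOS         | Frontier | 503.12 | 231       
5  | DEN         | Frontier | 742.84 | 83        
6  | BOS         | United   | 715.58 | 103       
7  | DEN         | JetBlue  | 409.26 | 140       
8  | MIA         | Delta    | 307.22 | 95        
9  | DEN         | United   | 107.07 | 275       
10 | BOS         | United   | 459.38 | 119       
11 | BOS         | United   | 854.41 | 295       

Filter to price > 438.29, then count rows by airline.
SELECT airline, COUNT(*)
FROM flights
WHERE price > 438.29
GROUP BY airline

Note: WHERE filters rows before grouping.

Result:
  Frontier: 3
  Spirit: 1
  United: 3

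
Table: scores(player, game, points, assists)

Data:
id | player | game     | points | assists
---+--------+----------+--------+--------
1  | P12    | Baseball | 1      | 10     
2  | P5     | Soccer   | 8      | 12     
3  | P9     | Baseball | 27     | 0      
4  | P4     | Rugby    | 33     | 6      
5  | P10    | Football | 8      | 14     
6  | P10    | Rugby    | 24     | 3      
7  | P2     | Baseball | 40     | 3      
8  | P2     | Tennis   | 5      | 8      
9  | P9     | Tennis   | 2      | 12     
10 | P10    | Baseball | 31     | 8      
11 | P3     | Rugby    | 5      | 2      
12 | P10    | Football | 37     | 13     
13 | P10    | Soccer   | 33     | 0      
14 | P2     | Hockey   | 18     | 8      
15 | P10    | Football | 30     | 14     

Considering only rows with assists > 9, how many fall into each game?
SELECT game, COUNT(*)
FROM scores
WHERE assists > 9
GROUP BY game

Note: WHERE filters rows before grouping.

Result:
  Baseball: 1
  Football: 3
  Soccer: 1
  Tennis: 1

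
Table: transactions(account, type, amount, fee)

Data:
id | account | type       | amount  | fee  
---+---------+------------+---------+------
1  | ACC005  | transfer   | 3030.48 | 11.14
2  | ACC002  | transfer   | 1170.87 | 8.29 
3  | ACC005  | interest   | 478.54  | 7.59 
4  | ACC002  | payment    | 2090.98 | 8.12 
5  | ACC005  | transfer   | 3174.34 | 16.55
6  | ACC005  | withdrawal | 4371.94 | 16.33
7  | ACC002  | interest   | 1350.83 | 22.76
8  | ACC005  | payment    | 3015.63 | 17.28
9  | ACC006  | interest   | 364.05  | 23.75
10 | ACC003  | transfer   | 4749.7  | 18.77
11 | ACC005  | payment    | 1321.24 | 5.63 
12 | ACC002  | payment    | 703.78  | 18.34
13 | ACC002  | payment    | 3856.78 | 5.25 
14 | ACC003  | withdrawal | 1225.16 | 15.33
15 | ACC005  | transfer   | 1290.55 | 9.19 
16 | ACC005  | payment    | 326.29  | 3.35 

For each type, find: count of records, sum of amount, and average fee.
SELECT type,
       COUNT(*) as cnt,
       SUM(amount) as total_amount,
       AVG(fee) as avg_fee
FROM transactions
GROUP BY type

Result:
  interest: 3 records, 2193.42 total amount, 18.03 avg fee
  payment: 6 records, 11314.70 total amount, 9.66 avg fee
  transfer: 5 records, 13415.94 total amount, 12.79 avg fee
  withdrawal: 2 records, 5597.10 total amount, 15.83 avg fee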